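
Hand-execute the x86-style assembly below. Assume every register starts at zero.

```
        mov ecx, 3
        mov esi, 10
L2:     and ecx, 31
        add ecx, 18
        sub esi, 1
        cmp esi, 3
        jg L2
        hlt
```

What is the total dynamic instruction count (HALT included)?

after mov ecx, 3: ecx=3
after mov esi, 10: esi=10
after and ecx, 31: ecx=3&31=3
after add ecx, 18: ecx=3+18=21
after sub esi, 1: esi=10-1=9
cmp esi, 3  (cmp 9,3)
jg L2: taken
after and ecx, 31: ecx=21&31=21
after add ecx, 18: ecx=21+18=39
after sub esi, 1: esi=9-1=8
cmp esi, 3  (cmp 8,3)
jg L2: taken
after and ecx, 31: ecx=39&31=7
after add ecx, 18: ecx=7+18=25
after sub esi, 1: esi=8-1=7
cmp esi, 3  (cmp 7,3)
jg L2: taken
after and ecx, 31: ecx=25&31=25
after add ecx, 18: ecx=25+18=43
after sub esi, 1: esi=7-1=6
cmp esi, 3  (cmp 6,3)
jg L2: taken
after and ecx, 31: ecx=43&31=11
after add ecx, 18: ecx=11+18=29
after sub esi, 1: esi=6-1=5
cmp esi, 3  (cmp 5,3)
jg L2: taken
after and ecx, 31: ecx=29&31=29
after add ecx, 18: ecx=29+18=47
after sub esi, 1: esi=5-1=4
cmp esi, 3  (cmp 4,3)
jg L2: taken
after and ecx, 31: ecx=47&31=15
after add ecx, 18: ecx=15+18=33
after sub esi, 1: esi=4-1=3
cmp esi, 3  (cmp 3,3)
jg L2: not taken
halt.
Total executed instructions: 38.

38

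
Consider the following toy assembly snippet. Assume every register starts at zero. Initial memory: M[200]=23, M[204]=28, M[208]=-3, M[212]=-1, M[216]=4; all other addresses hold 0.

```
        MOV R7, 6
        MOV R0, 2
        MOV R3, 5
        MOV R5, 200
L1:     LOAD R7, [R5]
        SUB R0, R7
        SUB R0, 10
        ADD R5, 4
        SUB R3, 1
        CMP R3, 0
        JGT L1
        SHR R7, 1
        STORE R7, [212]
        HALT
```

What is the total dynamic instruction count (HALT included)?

MOV R7, 6 → R7=6
MOV R0, 2 → R0=2
MOV R3, 5 → R3=5
MOV R5, 200 → R5=200
LOAD R7, [R5] → R7=M[200]=23
SUB R0, R7 → R0=2-23=-21
SUB R0, 10 → R0=(-21)-10=-31
ADD R5, 4 → R5=200+4=204
SUB R3, 1 → R3=5-1=4
CMP R3, 0  (cmp 4,0)
JGT L1: taken
LOAD R7, [R5] → R7=M[204]=28
SUB R0, R7 → R0=(-31)-28=-59
SUB R0, 10 → R0=(-59)-10=-69
ADD R5, 4 → R5=204+4=208
SUB R3, 1 → R3=4-1=3
CMP R3, 0  (cmp 3,0)
JGT L1: taken
LOAD R7, [R5] → R7=M[208]=-3
SUB R0, R7 → R0=(-69)-(-3)=-66
SUB R0, 10 → R0=(-66)-10=-76
ADD R5, 4 → R5=208+4=212
SUB R3, 1 → R3=3-1=2
CMP R3, 0  (cmp 2,0)
JGT L1: taken
LOAD R7, [R5] → R7=M[212]=-1
SUB R0, R7 → R0=(-76)-(-1)=-75
SUB R0, 10 → R0=(-75)-10=-85
ADD R5, 4 → R5=212+4=216
SUB R3, 1 → R3=2-1=1
CMP R3, 0  (cmp 1,0)
JGT L1: taken
LOAD R7, [R5] → R7=M[216]=4
SUB R0, R7 → R0=(-85)-4=-89
SUB R0, 10 → R0=(-89)-10=-99
ADD R5, 4 → R5=216+4=220
SUB R3, 1 → R3=1-1=0
CMP R3, 0  (cmp 0,0)
JGT L1: not taken
SHR R7, 1 → R7=4>>1=2
STORE R7, [212] → M[212]=2
halt.
Total executed instructions: 42.

42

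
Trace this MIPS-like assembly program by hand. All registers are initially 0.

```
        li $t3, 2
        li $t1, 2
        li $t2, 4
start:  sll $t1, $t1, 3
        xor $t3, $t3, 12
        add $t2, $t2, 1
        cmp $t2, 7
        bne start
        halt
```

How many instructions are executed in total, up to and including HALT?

after li $t3, 2: $t3=2
after li $t1, 2: $t1=2
after li $t2, 4: $t2=4
after sll $t1, $t1, 3: $t1=2<<3=16
after xor $t3, $t3, 12: $t3=2^12=14
after add $t2, $t2, 1: $t2=4+1=5
cmp $t2, 7  (cmp 5,7)
bne start: taken
after sll $t1, $t1, 3: $t1=16<<3=128
after xor $t3, $t3, 12: $t3=14^12=2
after add $t2, $t2, 1: $t2=5+1=6
cmp $t2, 7  (cmp 6,7)
bne start: taken
after sll $t1, $t1, 3: $t1=128<<3=1024
after xor $t3, $t3, 12: $t3=2^12=14
after add $t2, $t2, 1: $t2=6+1=7
cmp $t2, 7  (cmp 7,7)
bne start: not taken
halt.
Total executed instructions: 19.

19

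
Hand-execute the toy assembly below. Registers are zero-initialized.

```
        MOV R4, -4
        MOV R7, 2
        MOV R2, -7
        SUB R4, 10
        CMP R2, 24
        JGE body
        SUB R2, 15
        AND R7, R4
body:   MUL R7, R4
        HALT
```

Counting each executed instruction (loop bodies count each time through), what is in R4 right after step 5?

R4=-4
R7=2
R2=-7
R4=(-4)-10=-14
CMP R2, 24  (cmp -7,24)
After step 5: R4 = -14.

-14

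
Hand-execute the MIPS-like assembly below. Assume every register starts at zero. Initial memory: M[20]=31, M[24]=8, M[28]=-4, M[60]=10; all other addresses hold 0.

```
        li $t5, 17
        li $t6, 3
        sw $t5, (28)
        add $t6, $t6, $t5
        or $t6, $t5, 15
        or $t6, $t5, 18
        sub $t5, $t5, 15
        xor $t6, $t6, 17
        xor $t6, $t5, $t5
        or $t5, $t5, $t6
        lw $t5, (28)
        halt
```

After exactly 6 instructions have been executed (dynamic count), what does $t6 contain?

19

li $t5, 17 → $t5=17
li $t6, 3 → $t6=3
sw $t5, (28) → M[28]=17
add $t6, $t6, $t5 → $t6=3+17=20
or $t6, $t5, 15 → $t6=17|15=31
or $t6, $t5, 18 → $t6=17|18=19
After step 6: $t6 = 19.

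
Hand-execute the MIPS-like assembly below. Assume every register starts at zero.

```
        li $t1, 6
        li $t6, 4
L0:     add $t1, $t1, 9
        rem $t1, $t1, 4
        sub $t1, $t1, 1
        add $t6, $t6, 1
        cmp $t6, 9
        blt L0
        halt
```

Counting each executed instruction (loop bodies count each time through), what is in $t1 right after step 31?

2

li $t1, 6 → $t1=6
li $t6, 4 → $t6=4
add $t1, $t1, 9 → $t1=6+9=15
rem $t1, $t1, 4 → $t1=15%4=3
sub $t1, $t1, 1 → $t1=3-1=2
add $t6, $t6, 1 → $t6=4+1=5
cmp $t6, 9  (cmp 5,9)
blt L0: taken
add $t1, $t1, 9 → $t1=2+9=11
rem $t1, $t1, 4 → $t1=11%4=3
sub $t1, $t1, 1 → $t1=3-1=2
add $t6, $t6, 1 → $t6=5+1=6
cmp $t6, 9  (cmp 6,9)
blt L0: taken
add $t1, $t1, 9 → $t1=2+9=11
rem $t1, $t1, 4 → $t1=11%4=3
sub $t1, $t1, 1 → $t1=3-1=2
add $t6, $t6, 1 → $t6=6+1=7
cmp $t6, 9  (cmp 7,9)
blt L0: taken
add $t1, $t1, 9 → $t1=2+9=11
rem $t1, $t1, 4 → $t1=11%4=3
sub $t1, $t1, 1 → $t1=3-1=2
add $t6, $t6, 1 → $t6=7+1=8
cmp $t6, 9  (cmp 8,9)
blt L0: taken
add $t1, $t1, 9 → $t1=2+9=11
rem $t1, $t1, 4 → $t1=11%4=3
sub $t1, $t1, 1 → $t1=3-1=2
add $t6, $t6, 1 → $t6=8+1=9
cmp $t6, 9  (cmp 9,9)
After step 31: $t1 = 2.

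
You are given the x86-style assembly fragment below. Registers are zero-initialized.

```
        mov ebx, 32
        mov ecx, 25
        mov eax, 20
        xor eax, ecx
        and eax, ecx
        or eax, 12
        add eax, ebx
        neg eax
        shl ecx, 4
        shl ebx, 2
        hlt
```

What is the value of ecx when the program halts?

400

after mov ebx, 32: ebx=32
after mov ecx, 25: ecx=25
after mov eax, 20: eax=20
after xor eax, ecx: eax=20^25=13
after and eax, ecx: eax=13&25=9
after or eax, 12: eax=9|12=13
after add eax, ebx: eax=13+32=45
after neg eax: eax=-(45)=-45
after shl ecx, 4: ecx=25<<4=400
after shl ebx, 2: ebx=32<<2=128
halt.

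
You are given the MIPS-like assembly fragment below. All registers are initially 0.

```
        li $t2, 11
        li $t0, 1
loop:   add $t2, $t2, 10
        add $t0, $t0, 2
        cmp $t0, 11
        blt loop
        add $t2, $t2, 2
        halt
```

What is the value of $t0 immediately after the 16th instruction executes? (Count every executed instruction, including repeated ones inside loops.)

9

$t2=11
$t0=1
$t2=11+10=21
$t0=1+2=3
cmp $t0, 11  (cmp 3,11)
blt loop: taken
$t2=21+10=31
$t0=3+2=5
cmp $t0, 11  (cmp 5,11)
blt loop: taken
$t2=31+10=41
$t0=5+2=7
cmp $t0, 11  (cmp 7,11)
blt loop: taken
$t2=41+10=51
$t0=7+2=9
After step 16: $t0 = 9.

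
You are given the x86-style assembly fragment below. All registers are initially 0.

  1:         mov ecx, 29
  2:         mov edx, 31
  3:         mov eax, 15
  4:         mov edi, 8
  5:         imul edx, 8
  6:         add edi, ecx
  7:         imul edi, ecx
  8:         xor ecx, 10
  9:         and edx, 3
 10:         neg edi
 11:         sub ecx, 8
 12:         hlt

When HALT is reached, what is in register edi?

mov ecx, 29 → ecx=29
mov edx, 31 → edx=31
mov eax, 15 → eax=15
mov edi, 8 → edi=8
imul edx, 8 → edx=31*8=248
add edi, ecx → edi=8+29=37
imul edi, ecx → edi=37*29=1073
xor ecx, 10 → ecx=29^10=23
and edx, 3 → edx=248&3=0
neg edi → edi=-(1073)=-1073
sub ecx, 8 → ecx=23-8=15
halt.

-1073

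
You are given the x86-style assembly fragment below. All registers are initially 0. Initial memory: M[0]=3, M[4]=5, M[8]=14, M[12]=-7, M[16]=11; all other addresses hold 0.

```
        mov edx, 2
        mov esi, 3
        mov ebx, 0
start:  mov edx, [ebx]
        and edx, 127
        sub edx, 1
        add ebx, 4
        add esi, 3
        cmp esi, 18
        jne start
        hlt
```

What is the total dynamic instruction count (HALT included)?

39

edx=2
esi=3
ebx=0
edx=M[0]=3
edx=3&127=3
edx=3-1=2
ebx=0+4=4
esi=3+3=6
cmp esi, 18  (cmp 6,18)
jne start: taken
edx=M[4]=5
edx=5&127=5
edx=5-1=4
ebx=4+4=8
esi=6+3=9
cmp esi, 18  (cmp 9,18)
jne start: taken
edx=M[8]=14
edx=14&127=14
edx=14-1=13
ebx=8+4=12
esi=9+3=12
cmp esi, 18  (cmp 12,18)
jne start: taken
edx=M[12]=-7
edx=(-7)&127=121
edx=121-1=120
ebx=12+4=16
esi=12+3=15
cmp esi, 18  (cmp 15,18)
jne start: taken
edx=M[16]=11
edx=11&127=11
edx=11-1=10
ebx=16+4=20
esi=15+3=18
cmp esi, 18  (cmp 18,18)
jne start: not taken
halt.
Total executed instructions: 39.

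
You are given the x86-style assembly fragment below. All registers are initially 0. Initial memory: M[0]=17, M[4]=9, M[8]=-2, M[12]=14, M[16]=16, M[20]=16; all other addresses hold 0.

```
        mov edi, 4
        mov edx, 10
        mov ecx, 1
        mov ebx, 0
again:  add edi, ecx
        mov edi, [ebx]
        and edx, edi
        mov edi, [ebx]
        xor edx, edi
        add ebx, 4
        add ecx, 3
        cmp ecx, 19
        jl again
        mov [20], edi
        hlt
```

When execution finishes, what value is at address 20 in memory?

edi=4
edx=10
ecx=1
ebx=0
edi=4+1=5
edi=M[0]=17
edx=10&17=0
edi=M[0]=17
edx=0^17=17
ebx=0+4=4
ecx=1+3=4
cmp ecx, 19  (cmp 4,19)
jl again: taken
edi=17+4=21
edi=M[4]=9
edx=17&9=1
edi=M[4]=9
edx=1^9=8
ebx=4+4=8
ecx=4+3=7
cmp ecx, 19  (cmp 7,19)
jl again: taken
edi=9+7=16
edi=M[8]=-2
edx=8&(-2)=8
edi=M[8]=-2
edx=8^(-2)=-10
ebx=8+4=12
ecx=7+3=10
cmp ecx, 19  (cmp 10,19)
jl again: taken
edi=(-2)+10=8
edi=M[12]=14
edx=(-10)&14=6
edi=M[12]=14
edx=6^14=8
ebx=12+4=16
ecx=10+3=13
cmp ecx, 19  (cmp 13,19)
jl again: taken
edi=14+13=27
edi=M[16]=16
edx=8&16=0
edi=M[16]=16
edx=0^16=16
ebx=16+4=20
ecx=13+3=16
cmp ecx, 19  (cmp 16,19)
jl again: taken
edi=16+16=32
edi=M[20]=16
edx=16&16=16
edi=M[20]=16
edx=16^16=0
ebx=20+4=24
ecx=16+3=19
cmp ecx, 19  (cmp 19,19)
jl again: not taken
mov [20], edi → M[20]=16
halt.

16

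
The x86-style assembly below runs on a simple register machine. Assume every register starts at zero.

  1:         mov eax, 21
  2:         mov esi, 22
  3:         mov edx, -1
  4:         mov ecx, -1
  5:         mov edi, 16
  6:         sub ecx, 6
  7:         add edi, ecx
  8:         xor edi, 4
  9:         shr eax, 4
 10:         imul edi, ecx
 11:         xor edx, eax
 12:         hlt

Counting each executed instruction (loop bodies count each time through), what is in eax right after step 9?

1

mov eax, 21 → eax=21
mov esi, 22 → esi=22
mov edx, -1 → edx=-1
mov ecx, -1 → ecx=-1
mov edi, 16 → edi=16
sub ecx, 6 → ecx=(-1)-6=-7
add edi, ecx → edi=16+(-7)=9
xor edi, 4 → edi=9^4=13
shr eax, 4 → eax=21>>4=1
After step 9: eax = 1.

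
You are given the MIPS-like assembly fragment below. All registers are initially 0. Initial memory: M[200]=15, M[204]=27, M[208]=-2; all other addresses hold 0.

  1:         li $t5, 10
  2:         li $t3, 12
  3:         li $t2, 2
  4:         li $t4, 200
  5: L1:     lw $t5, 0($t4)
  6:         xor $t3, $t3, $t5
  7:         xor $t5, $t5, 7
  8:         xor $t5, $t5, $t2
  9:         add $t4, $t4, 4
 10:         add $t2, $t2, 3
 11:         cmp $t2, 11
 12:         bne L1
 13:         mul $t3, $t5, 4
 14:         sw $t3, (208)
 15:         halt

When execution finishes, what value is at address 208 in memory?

$t5=10
$t3=12
$t2=2
$t4=200
$t5=M[200]=15
$t3=12^15=3
$t5=15^7=8
$t5=8^2=10
$t4=200+4=204
$t2=2+3=5
cmp $t2, 11  (cmp 5,11)
bne L1: taken
$t5=M[204]=27
$t3=3^27=24
$t5=27^7=28
$t5=28^5=25
$t4=204+4=208
$t2=5+3=8
cmp $t2, 11  (cmp 8,11)
bne L1: taken
$t5=M[208]=-2
$t3=24^(-2)=-26
$t5=(-2)^7=-7
$t5=(-7)^8=-15
$t4=208+4=212
$t2=8+3=11
cmp $t2, 11  (cmp 11,11)
bne L1: not taken
$t3=(-15)*4=-60
sw $t3, (208) → M[208]=-60
halt.

-60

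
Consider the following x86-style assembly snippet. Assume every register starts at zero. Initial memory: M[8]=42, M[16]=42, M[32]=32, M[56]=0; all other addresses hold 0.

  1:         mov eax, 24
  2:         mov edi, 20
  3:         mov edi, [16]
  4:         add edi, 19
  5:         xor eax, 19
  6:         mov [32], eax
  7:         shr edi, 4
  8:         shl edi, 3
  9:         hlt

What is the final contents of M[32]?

11

after mov eax, 24: eax=24
after mov edi, 20: edi=20
after mov edi, [16]: edi=M[16]=42
after add edi, 19: edi=42+19=61
after xor eax, 19: eax=24^19=11
mov [32], eax → M[32]=11
after shr edi, 4: edi=61>>4=3
after shl edi, 3: edi=3<<3=24
halt.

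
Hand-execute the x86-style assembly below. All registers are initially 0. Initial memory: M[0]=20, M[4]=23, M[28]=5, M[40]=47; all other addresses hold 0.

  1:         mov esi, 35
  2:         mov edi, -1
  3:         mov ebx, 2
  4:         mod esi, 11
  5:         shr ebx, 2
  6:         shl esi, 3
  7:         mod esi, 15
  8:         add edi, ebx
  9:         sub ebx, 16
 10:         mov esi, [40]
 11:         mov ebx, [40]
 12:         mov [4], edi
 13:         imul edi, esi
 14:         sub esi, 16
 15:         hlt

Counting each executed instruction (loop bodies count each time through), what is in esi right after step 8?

1

after mov esi, 35: esi=35
after mov edi, -1: edi=-1
after mov ebx, 2: ebx=2
after mod esi, 11: esi=35%11=2
after shr ebx, 2: ebx=2>>2=0
after shl esi, 3: esi=2<<3=16
after mod esi, 15: esi=16%15=1
after add edi, ebx: edi=(-1)+0=-1
After step 8: esi = 1.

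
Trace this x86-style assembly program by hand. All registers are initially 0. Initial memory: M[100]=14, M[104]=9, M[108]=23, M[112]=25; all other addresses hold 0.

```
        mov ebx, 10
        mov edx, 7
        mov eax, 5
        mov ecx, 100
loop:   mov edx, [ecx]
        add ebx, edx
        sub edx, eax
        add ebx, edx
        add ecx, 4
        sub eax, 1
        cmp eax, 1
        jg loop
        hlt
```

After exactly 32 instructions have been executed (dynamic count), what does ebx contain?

mov ebx, 10 → ebx=10
mov edx, 7 → edx=7
mov eax, 5 → eax=5
mov ecx, 100 → ecx=100
mov edx, [ecx] → edx=M[100]=14
add ebx, edx → ebx=10+14=24
sub edx, eax → edx=14-5=9
add ebx, edx → ebx=24+9=33
add ecx, 4 → ecx=100+4=104
sub eax, 1 → eax=5-1=4
cmp eax, 1  (cmp 4,1)
jg loop: taken
mov edx, [ecx] → edx=M[104]=9
add ebx, edx → ebx=33+9=42
sub edx, eax → edx=9-4=5
add ebx, edx → ebx=42+5=47
add ecx, 4 → ecx=104+4=108
sub eax, 1 → eax=4-1=3
cmp eax, 1  (cmp 3,1)
jg loop: taken
mov edx, [ecx] → edx=M[108]=23
add ebx, edx → ebx=47+23=70
sub edx, eax → edx=23-3=20
add ebx, edx → ebx=70+20=90
add ecx, 4 → ecx=108+4=112
sub eax, 1 → eax=3-1=2
cmp eax, 1  (cmp 2,1)
jg loop: taken
mov edx, [ecx] → edx=M[112]=25
add ebx, edx → ebx=90+25=115
sub edx, eax → edx=25-2=23
add ebx, edx → ebx=115+23=138
After step 32: ebx = 138.

138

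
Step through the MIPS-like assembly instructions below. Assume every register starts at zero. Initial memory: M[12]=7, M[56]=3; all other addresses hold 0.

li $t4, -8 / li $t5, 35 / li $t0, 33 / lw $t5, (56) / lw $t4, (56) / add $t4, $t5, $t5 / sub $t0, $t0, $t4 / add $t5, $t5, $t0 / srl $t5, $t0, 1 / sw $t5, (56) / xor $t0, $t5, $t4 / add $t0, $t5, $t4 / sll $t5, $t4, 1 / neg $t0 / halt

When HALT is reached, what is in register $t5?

12

li $t4, -8 → $t4=-8
li $t5, 35 → $t5=35
li $t0, 33 → $t0=33
lw $t5, (56) → $t5=M[56]=3
lw $t4, (56) → $t4=M[56]=3
add $t4, $t5, $t5 → $t4=3+3=6
sub $t0, $t0, $t4 → $t0=33-6=27
add $t5, $t5, $t0 → $t5=3+27=30
srl $t5, $t0, 1 → $t5=27>>1=13
sw $t5, (56) → M[56]=13
xor $t0, $t5, $t4 → $t0=13^6=11
add $t0, $t5, $t4 → $t0=13+6=19
sll $t5, $t4, 1 → $t5=6<<1=12
neg $t0 → $t0=-(19)=-19
halt.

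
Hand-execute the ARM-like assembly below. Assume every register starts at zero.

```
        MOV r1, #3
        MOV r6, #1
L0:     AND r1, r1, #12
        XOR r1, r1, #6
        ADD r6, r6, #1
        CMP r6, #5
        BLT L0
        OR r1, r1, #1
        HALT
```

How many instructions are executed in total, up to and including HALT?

24

r1=3
r6=1
r1=3&12=0
r1=0^6=6
r6=1+1=2
CMP r6, #5  (cmp 2,5)
BLT L0: taken
r1=6&12=4
r1=4^6=2
r6=2+1=3
CMP r6, #5  (cmp 3,5)
BLT L0: taken
r1=2&12=0
r1=0^6=6
r6=3+1=4
CMP r6, #5  (cmp 4,5)
BLT L0: taken
r1=6&12=4
r1=4^6=2
r6=4+1=5
CMP r6, #5  (cmp 5,5)
BLT L0: not taken
r1=2|1=3
halt.
Total executed instructions: 24.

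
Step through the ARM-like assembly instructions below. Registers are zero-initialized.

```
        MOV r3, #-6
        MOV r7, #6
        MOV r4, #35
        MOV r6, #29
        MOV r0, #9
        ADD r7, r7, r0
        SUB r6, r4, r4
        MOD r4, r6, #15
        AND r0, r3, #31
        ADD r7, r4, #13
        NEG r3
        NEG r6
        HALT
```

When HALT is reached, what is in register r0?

r3=-6
r7=6
r4=35
r6=29
r0=9
r7=6+9=15
r6=35-35=0
r4=0%15=0
r0=(-6)&31=26
r7=0+13=13
r3=-(-6)=6
r6=-(0)=0
halt.

26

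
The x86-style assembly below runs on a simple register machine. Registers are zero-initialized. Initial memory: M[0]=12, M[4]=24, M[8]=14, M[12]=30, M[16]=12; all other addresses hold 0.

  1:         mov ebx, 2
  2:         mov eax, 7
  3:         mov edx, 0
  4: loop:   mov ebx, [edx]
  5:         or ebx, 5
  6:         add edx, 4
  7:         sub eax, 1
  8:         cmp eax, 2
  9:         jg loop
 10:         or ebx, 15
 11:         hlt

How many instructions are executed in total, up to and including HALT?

mov ebx, 2 → ebx=2
mov eax, 7 → eax=7
mov edx, 0 → edx=0
mov ebx, [edx] → ebx=M[0]=12
or ebx, 5 → ebx=12|5=13
add edx, 4 → edx=0+4=4
sub eax, 1 → eax=7-1=6
cmp eax, 2  (cmp 6,2)
jg loop: taken
mov ebx, [edx] → ebx=M[4]=24
or ebx, 5 → ebx=24|5=29
add edx, 4 → edx=4+4=8
sub eax, 1 → eax=6-1=5
cmp eax, 2  (cmp 5,2)
jg loop: taken
mov ebx, [edx] → ebx=M[8]=14
or ebx, 5 → ebx=14|5=15
add edx, 4 → edx=8+4=12
sub eax, 1 → eax=5-1=4
cmp eax, 2  (cmp 4,2)
jg loop: taken
mov ebx, [edx] → ebx=M[12]=30
or ebx, 5 → ebx=30|5=31
add edx, 4 → edx=12+4=16
sub eax, 1 → eax=4-1=3
cmp eax, 2  (cmp 3,2)
jg loop: taken
mov ebx, [edx] → ebx=M[16]=12
or ebx, 5 → ebx=12|5=13
add edx, 4 → edx=16+4=20
sub eax, 1 → eax=3-1=2
cmp eax, 2  (cmp 2,2)
jg loop: not taken
or ebx, 15 → ebx=13|15=15
halt.
Total executed instructions: 35.

35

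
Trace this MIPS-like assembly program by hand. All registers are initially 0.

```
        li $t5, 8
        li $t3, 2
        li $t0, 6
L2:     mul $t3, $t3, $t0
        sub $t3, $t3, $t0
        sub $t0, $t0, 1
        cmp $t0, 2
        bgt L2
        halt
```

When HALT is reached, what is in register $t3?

li $t5, 8 → $t5=8
li $t3, 2 → $t3=2
li $t0, 6 → $t0=6
mul $t3, $t3, $t0 → $t3=2*6=12
sub $t3, $t3, $t0 → $t3=12-6=6
sub $t0, $t0, 1 → $t0=6-1=5
cmp $t0, 2  (cmp 5,2)
bgt L2: taken
mul $t3, $t3, $t0 → $t3=6*5=30
sub $t3, $t3, $t0 → $t3=30-5=25
sub $t0, $t0, 1 → $t0=5-1=4
cmp $t0, 2  (cmp 4,2)
bgt L2: taken
mul $t3, $t3, $t0 → $t3=25*4=100
sub $t3, $t3, $t0 → $t3=100-4=96
sub $t0, $t0, 1 → $t0=4-1=3
cmp $t0, 2  (cmp 3,2)
bgt L2: taken
mul $t3, $t3, $t0 → $t3=96*3=288
sub $t3, $t3, $t0 → $t3=288-3=285
sub $t0, $t0, 1 → $t0=3-1=2
cmp $t0, 2  (cmp 2,2)
bgt L2: not taken
halt.

285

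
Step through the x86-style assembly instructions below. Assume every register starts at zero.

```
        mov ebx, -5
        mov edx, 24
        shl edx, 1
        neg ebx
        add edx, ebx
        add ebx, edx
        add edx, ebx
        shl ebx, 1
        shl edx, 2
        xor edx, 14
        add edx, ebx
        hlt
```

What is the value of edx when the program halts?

mov ebx, -5 → ebx=-5
mov edx, 24 → edx=24
shl edx, 1 → edx=24<<1=48
neg ebx → ebx=-(-5)=5
add edx, ebx → edx=48+5=53
add ebx, edx → ebx=5+53=58
add edx, ebx → edx=53+58=111
shl ebx, 1 → ebx=58<<1=116
shl edx, 2 → edx=111<<2=444
xor edx, 14 → edx=444^14=434
add edx, ebx → edx=434+116=550
halt.

550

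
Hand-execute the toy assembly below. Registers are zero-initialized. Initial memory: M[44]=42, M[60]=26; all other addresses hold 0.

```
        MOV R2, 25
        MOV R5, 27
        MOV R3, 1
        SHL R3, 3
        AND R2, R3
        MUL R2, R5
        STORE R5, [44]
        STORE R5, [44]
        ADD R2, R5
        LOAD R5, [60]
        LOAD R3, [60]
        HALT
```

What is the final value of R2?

243

MOV R2, 25 → R2=25
MOV R5, 27 → R5=27
MOV R3, 1 → R3=1
SHL R3, 3 → R3=1<<3=8
AND R2, R3 → R2=25&8=8
MUL R2, R5 → R2=8*27=216
STORE R5, [44] → M[44]=27
STORE R5, [44] → M[44]=27
ADD R2, R5 → R2=216+27=243
LOAD R5, [60] → R5=M[60]=26
LOAD R3, [60] → R3=M[60]=26
halt.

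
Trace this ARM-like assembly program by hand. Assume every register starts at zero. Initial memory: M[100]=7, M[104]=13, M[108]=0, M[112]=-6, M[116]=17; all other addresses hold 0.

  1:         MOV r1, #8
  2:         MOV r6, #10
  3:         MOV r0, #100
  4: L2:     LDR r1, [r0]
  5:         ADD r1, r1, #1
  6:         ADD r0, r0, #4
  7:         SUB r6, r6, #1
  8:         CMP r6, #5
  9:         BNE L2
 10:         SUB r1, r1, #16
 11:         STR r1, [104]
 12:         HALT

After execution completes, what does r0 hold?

after MOV r1, #8: r1=8
after MOV r6, #10: r6=10
after MOV r0, #100: r0=100
after LDR r1, [r0]: r1=M[100]=7
after ADD r1, r1, #1: r1=7+1=8
after ADD r0, r0, #4: r0=100+4=104
after SUB r6, r6, #1: r6=10-1=9
CMP r6, #5  (cmp 9,5)
BNE L2: taken
after LDR r1, [r0]: r1=M[104]=13
after ADD r1, r1, #1: r1=13+1=14
after ADD r0, r0, #4: r0=104+4=108
after SUB r6, r6, #1: r6=9-1=8
CMP r6, #5  (cmp 8,5)
BNE L2: taken
after LDR r1, [r0]: r1=M[108]=0
after ADD r1, r1, #1: r1=0+1=1
after ADD r0, r0, #4: r0=108+4=112
after SUB r6, r6, #1: r6=8-1=7
CMP r6, #5  (cmp 7,5)
BNE L2: taken
after LDR r1, [r0]: r1=M[112]=-6
after ADD r1, r1, #1: r1=(-6)+1=-5
after ADD r0, r0, #4: r0=112+4=116
after SUB r6, r6, #1: r6=7-1=6
CMP r6, #5  (cmp 6,5)
BNE L2: taken
after LDR r1, [r0]: r1=M[116]=17
after ADD r1, r1, #1: r1=17+1=18
after ADD r0, r0, #4: r0=116+4=120
after SUB r6, r6, #1: r6=6-1=5
CMP r6, #5  (cmp 5,5)
BNE L2: not taken
after SUB r1, r1, #16: r1=18-16=2
STR r1, [104] → M[104]=2
halt.

120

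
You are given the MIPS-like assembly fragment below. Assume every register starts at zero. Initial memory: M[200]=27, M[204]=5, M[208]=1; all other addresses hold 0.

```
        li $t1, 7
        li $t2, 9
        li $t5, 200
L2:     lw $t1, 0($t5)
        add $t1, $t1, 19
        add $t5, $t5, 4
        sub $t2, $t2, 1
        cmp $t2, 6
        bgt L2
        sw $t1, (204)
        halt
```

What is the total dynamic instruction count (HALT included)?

li $t1, 7 → $t1=7
li $t2, 9 → $t2=9
li $t5, 200 → $t5=200
lw $t1, 0($t5) → $t1=M[200]=27
add $t1, $t1, 19 → $t1=27+19=46
add $t5, $t5, 4 → $t5=200+4=204
sub $t2, $t2, 1 → $t2=9-1=8
cmp $t2, 6  (cmp 8,6)
bgt L2: taken
lw $t1, 0($t5) → $t1=M[204]=5
add $t1, $t1, 19 → $t1=5+19=24
add $t5, $t5, 4 → $t5=204+4=208
sub $t2, $t2, 1 → $t2=8-1=7
cmp $t2, 6  (cmp 7,6)
bgt L2: taken
lw $t1, 0($t5) → $t1=M[208]=1
add $t1, $t1, 19 → $t1=1+19=20
add $t5, $t5, 4 → $t5=208+4=212
sub $t2, $t2, 1 → $t2=7-1=6
cmp $t2, 6  (cmp 6,6)
bgt L2: not taken
sw $t1, (204) → M[204]=20
halt.
Total executed instructions: 23.

23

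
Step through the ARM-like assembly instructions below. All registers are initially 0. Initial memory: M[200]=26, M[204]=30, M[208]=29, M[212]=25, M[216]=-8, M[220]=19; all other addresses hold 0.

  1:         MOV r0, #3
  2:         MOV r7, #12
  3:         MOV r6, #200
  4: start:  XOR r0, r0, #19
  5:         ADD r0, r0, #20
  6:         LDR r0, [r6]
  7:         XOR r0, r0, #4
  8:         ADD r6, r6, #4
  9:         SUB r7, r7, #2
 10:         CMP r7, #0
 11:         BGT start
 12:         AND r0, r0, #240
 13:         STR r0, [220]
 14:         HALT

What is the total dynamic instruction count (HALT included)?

MOV r0, #3 → r0=3
MOV r7, #12 → r7=12
MOV r6, #200 → r6=200
XOR r0, r0, #19 → r0=3^19=16
ADD r0, r0, #20 → r0=16+20=36
LDR r0, [r6] → r0=M[200]=26
XOR r0, r0, #4 → r0=26^4=30
ADD r6, r6, #4 → r6=200+4=204
SUB r7, r7, #2 → r7=12-2=10
CMP r7, #0  (cmp 10,0)
BGT start: taken
XOR r0, r0, #19 → r0=30^19=13
ADD r0, r0, #20 → r0=13+20=33
LDR r0, [r6] → r0=M[204]=30
XOR r0, r0, #4 → r0=30^4=26
ADD r6, r6, #4 → r6=204+4=208
SUB r7, r7, #2 → r7=10-2=8
CMP r7, #0  (cmp 8,0)
BGT start: taken
XOR r0, r0, #19 → r0=26^19=9
ADD r0, r0, #20 → r0=9+20=29
LDR r0, [r6] → r0=M[208]=29
XOR r0, r0, #4 → r0=29^4=25
ADD r6, r6, #4 → r6=208+4=212
SUB r7, r7, #2 → r7=8-2=6
CMP r7, #0  (cmp 6,0)
BGT start: taken
XOR r0, r0, #19 → r0=25^19=10
ADD r0, r0, #20 → r0=10+20=30
LDR r0, [r6] → r0=M[212]=25
XOR r0, r0, #4 → r0=25^4=29
ADD r6, r6, #4 → r6=212+4=216
SUB r7, r7, #2 → r7=6-2=4
CMP r7, #0  (cmp 4,0)
BGT start: taken
XOR r0, r0, #19 → r0=29^19=14
ADD r0, r0, #20 → r0=14+20=34
LDR r0, [r6] → r0=M[216]=-8
XOR r0, r0, #4 → r0=(-8)^4=-4
ADD r6, r6, #4 → r6=216+4=220
SUB r7, r7, #2 → r7=4-2=2
CMP r7, #0  (cmp 2,0)
BGT start: taken
XOR r0, r0, #19 → r0=(-4)^19=-17
ADD r0, r0, #20 → r0=(-17)+20=3
LDR r0, [r6] → r0=M[220]=19
XOR r0, r0, #4 → r0=19^4=23
ADD r6, r6, #4 → r6=220+4=224
SUB r7, r7, #2 → r7=2-2=0
CMP r7, #0  (cmp 0,0)
BGT start: not taken
AND r0, r0, #240 → r0=23&240=16
STR r0, [220] → M[220]=16
halt.
Total executed instructions: 54.

54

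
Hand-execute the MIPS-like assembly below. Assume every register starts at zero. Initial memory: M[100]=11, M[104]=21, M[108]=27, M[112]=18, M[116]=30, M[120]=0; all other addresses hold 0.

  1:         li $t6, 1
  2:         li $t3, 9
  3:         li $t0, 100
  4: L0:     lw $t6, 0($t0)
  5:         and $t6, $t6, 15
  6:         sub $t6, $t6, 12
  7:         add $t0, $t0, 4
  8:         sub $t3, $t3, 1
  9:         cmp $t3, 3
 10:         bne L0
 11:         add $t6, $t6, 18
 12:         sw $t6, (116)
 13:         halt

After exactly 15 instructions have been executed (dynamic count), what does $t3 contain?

after li $t6, 1: $t6=1
after li $t3, 9: $t3=9
after li $t0, 100: $t0=100
after lw $t6, 0($t0): $t6=M[100]=11
after and $t6, $t6, 15: $t6=11&15=11
after sub $t6, $t6, 12: $t6=11-12=-1
after add $t0, $t0, 4: $t0=100+4=104
after sub $t3, $t3, 1: $t3=9-1=8
cmp $t3, 3  (cmp 8,3)
bne L0: taken
after lw $t6, 0($t0): $t6=M[104]=21
after and $t6, $t6, 15: $t6=21&15=5
after sub $t6, $t6, 12: $t6=5-12=-7
after add $t0, $t0, 4: $t0=104+4=108
after sub $t3, $t3, 1: $t3=8-1=7
After step 15: $t3 = 7.

7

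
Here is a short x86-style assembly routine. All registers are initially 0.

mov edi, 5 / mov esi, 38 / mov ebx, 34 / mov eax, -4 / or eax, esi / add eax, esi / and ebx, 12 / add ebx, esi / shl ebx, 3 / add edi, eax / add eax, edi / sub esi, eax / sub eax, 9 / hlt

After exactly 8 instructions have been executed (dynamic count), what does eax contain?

mov edi, 5 → edi=5
mov esi, 38 → esi=38
mov ebx, 34 → ebx=34
mov eax, -4 → eax=-4
or eax, esi → eax=(-4)|38=-2
add eax, esi → eax=(-2)+38=36
and ebx, 12 → ebx=34&12=0
add ebx, esi → ebx=0+38=38
After step 8: eax = 36.

36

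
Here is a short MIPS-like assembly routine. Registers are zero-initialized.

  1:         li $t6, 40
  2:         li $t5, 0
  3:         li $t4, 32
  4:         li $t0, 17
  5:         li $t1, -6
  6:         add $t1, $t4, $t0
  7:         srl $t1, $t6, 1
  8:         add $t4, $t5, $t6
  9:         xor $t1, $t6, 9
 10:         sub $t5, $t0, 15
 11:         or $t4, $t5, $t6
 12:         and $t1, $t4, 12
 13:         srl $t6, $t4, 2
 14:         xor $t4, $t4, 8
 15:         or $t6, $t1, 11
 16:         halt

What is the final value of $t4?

34

after li $t6, 40: $t6=40
after li $t5, 0: $t5=0
after li $t4, 32: $t4=32
after li $t0, 17: $t0=17
after li $t1, -6: $t1=-6
after add $t1, $t4, $t0: $t1=32+17=49
after srl $t1, $t6, 1: $t1=40>>1=20
after add $t4, $t5, $t6: $t4=0+40=40
after xor $t1, $t6, 9: $t1=40^9=33
after sub $t5, $t0, 15: $t5=17-15=2
after or $t4, $t5, $t6: $t4=2|40=42
after and $t1, $t4, 12: $t1=42&12=8
after srl $t6, $t4, 2: $t6=42>>2=10
after xor $t4, $t4, 8: $t4=42^8=34
after or $t6, $t1, 11: $t6=8|11=11
halt.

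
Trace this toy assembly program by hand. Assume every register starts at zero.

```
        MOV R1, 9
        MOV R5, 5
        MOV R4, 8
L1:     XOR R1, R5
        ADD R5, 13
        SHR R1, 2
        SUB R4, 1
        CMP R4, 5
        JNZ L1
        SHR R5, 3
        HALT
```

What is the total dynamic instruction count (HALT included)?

MOV R1, 9 → R1=9
MOV R5, 5 → R5=5
MOV R4, 8 → R4=8
XOR R1, R5 → R1=9^5=12
ADD R5, 13 → R5=5+13=18
SHR R1, 2 → R1=12>>2=3
SUB R4, 1 → R4=8-1=7
CMP R4, 5  (cmp 7,5)
JNZ L1: taken
XOR R1, R5 → R1=3^18=17
ADD R5, 13 → R5=18+13=31
SHR R1, 2 → R1=17>>2=4
SUB R4, 1 → R4=7-1=6
CMP R4, 5  (cmp 6,5)
JNZ L1: taken
XOR R1, R5 → R1=4^31=27
ADD R5, 13 → R5=31+13=44
SHR R1, 2 → R1=27>>2=6
SUB R4, 1 → R4=6-1=5
CMP R4, 5  (cmp 5,5)
JNZ L1: not taken
SHR R5, 3 → R5=44>>3=5
halt.
Total executed instructions: 23.

23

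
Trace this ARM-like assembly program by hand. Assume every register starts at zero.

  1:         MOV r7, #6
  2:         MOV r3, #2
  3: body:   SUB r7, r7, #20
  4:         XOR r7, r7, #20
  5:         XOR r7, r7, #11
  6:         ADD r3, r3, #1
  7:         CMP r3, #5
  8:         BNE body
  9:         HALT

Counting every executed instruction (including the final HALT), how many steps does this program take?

21

MOV r7, #6 → r7=6
MOV r3, #2 → r3=2
SUB r7, r7, #20 → r7=6-20=-14
XOR r7, r7, #20 → r7=(-14)^20=-26
XOR r7, r7, #11 → r7=(-26)^11=-19
ADD r3, r3, #1 → r3=2+1=3
CMP r3, #5  (cmp 3,5)
BNE body: taken
SUB r7, r7, #20 → r7=(-19)-20=-39
XOR r7, r7, #20 → r7=(-39)^20=-51
XOR r7, r7, #11 → r7=(-51)^11=-58
ADD r3, r3, #1 → r3=3+1=4
CMP r3, #5  (cmp 4,5)
BNE body: taken
SUB r7, r7, #20 → r7=(-58)-20=-78
XOR r7, r7, #20 → r7=(-78)^20=-90
XOR r7, r7, #11 → r7=(-90)^11=-83
ADD r3, r3, #1 → r3=4+1=5
CMP r3, #5  (cmp 5,5)
BNE body: not taken
halt.
Total executed instructions: 21.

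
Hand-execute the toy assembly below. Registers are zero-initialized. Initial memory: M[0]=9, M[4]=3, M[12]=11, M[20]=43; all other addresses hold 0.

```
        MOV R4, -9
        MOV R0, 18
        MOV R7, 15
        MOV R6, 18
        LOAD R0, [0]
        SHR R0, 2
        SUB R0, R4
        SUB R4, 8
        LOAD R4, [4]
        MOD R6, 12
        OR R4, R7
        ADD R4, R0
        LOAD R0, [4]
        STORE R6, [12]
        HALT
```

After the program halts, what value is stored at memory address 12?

6

R4=-9
R0=18
R7=15
R6=18
R0=M[0]=9
R0=9>>2=2
R0=2-(-9)=11
R4=(-9)-8=-17
R4=M[4]=3
R6=18%12=6
R4=3|15=15
R4=15+11=26
R0=M[4]=3
STORE R6, [12] → M[12]=6
halt.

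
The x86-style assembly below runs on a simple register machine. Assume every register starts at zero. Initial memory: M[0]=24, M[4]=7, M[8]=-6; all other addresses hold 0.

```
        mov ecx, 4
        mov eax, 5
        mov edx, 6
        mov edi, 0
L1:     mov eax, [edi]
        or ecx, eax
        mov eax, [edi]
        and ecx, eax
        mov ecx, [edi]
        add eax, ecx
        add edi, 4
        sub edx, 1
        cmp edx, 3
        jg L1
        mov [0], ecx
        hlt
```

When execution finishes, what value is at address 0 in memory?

ecx=4
eax=5
edx=6
edi=0
eax=M[0]=24
ecx=4|24=28
eax=M[0]=24
ecx=28&24=24
ecx=M[0]=24
eax=24+24=48
edi=0+4=4
edx=6-1=5
cmp edx, 3  (cmp 5,3)
jg L1: taken
eax=M[4]=7
ecx=24|7=31
eax=M[4]=7
ecx=31&7=7
ecx=M[4]=7
eax=7+7=14
edi=4+4=8
edx=5-1=4
cmp edx, 3  (cmp 4,3)
jg L1: taken
eax=M[8]=-6
ecx=7|(-6)=-1
eax=M[8]=-6
ecx=(-1)&(-6)=-6
ecx=M[8]=-6
eax=(-6)+(-6)=-12
edi=8+4=12
edx=4-1=3
cmp edx, 3  (cmp 3,3)
jg L1: not taken
mov [0], ecx → M[0]=-6
halt.

-6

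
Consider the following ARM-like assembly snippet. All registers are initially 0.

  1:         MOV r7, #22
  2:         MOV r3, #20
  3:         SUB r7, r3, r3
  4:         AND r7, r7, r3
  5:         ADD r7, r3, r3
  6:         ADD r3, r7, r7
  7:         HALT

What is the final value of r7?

after MOV r7, #22: r7=22
after MOV r3, #20: r3=20
after SUB r7, r3, r3: r7=20-20=0
after AND r7, r7, r3: r7=0&20=0
after ADD r7, r3, r3: r7=20+20=40
after ADD r3, r7, r7: r3=40+40=80
halt.

40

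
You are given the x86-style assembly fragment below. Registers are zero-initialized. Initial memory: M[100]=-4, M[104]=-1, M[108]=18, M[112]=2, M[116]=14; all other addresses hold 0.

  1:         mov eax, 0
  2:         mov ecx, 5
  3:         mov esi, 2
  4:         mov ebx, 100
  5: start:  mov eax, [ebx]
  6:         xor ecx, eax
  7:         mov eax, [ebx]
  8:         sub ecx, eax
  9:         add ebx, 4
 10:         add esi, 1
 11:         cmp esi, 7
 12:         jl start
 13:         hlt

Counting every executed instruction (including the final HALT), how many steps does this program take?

45

mov eax, 0 → eax=0
mov ecx, 5 → ecx=5
mov esi, 2 → esi=2
mov ebx, 100 → ebx=100
mov eax, [ebx] → eax=M[100]=-4
xor ecx, eax → ecx=5^(-4)=-7
mov eax, [ebx] → eax=M[100]=-4
sub ecx, eax → ecx=(-7)-(-4)=-3
add ebx, 4 → ebx=100+4=104
add esi, 1 → esi=2+1=3
cmp esi, 7  (cmp 3,7)
jl start: taken
mov eax, [ebx] → eax=M[104]=-1
xor ecx, eax → ecx=(-3)^(-1)=2
mov eax, [ebx] → eax=M[104]=-1
sub ecx, eax → ecx=2-(-1)=3
add ebx, 4 → ebx=104+4=108
add esi, 1 → esi=3+1=4
cmp esi, 7  (cmp 4,7)
jl start: taken
mov eax, [ebx] → eax=M[108]=18
xor ecx, eax → ecx=3^18=17
mov eax, [ebx] → eax=M[108]=18
sub ecx, eax → ecx=17-18=-1
add ebx, 4 → ebx=108+4=112
add esi, 1 → esi=4+1=5
cmp esi, 7  (cmp 5,7)
jl start: taken
mov eax, [ebx] → eax=M[112]=2
xor ecx, eax → ecx=(-1)^2=-3
mov eax, [ebx] → eax=M[112]=2
sub ecx, eax → ecx=(-3)-2=-5
add ebx, 4 → ebx=112+4=116
add esi, 1 → esi=5+1=6
cmp esi, 7  (cmp 6,7)
jl start: taken
mov eax, [ebx] → eax=M[116]=14
xor ecx, eax → ecx=(-5)^14=-11
mov eax, [ebx] → eax=M[116]=14
sub ecx, eax → ecx=(-11)-14=-25
add ebx, 4 → ebx=116+4=120
add esi, 1 → esi=6+1=7
cmp esi, 7  (cmp 7,7)
jl start: not taken
halt.
Total executed instructions: 45.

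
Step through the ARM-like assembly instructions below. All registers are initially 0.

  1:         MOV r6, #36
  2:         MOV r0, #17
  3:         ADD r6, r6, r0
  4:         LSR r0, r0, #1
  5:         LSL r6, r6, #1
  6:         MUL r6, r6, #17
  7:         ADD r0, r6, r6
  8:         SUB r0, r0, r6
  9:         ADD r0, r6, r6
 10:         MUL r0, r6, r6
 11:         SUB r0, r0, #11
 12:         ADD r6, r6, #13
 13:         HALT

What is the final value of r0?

3247193

r6=36
r0=17
r6=36+17=53
r0=17>>1=8
r6=53<<1=106
r6=106*17=1802
r0=1802+1802=3604
r0=3604-1802=1802
r0=1802+1802=3604
r0=1802*1802=3247204
r0=3247204-11=3247193
r6=1802+13=1815
halt.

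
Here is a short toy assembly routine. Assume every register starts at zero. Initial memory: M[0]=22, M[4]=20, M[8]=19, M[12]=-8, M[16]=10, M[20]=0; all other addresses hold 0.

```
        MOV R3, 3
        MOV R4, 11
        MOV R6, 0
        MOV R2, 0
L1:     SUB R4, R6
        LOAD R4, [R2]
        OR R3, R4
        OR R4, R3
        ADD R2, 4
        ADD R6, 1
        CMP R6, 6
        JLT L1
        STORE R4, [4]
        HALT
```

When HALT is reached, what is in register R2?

24

R3=3
R4=11
R6=0
R2=0
R4=11-0=11
R4=M[0]=22
R3=3|22=23
R4=22|23=23
R2=0+4=4
R6=0+1=1
CMP R6, 6  (cmp 1,6)
JLT L1: taken
R4=23-1=22
R4=M[4]=20
R3=23|20=23
R4=20|23=23
R2=4+4=8
R6=1+1=2
CMP R6, 6  (cmp 2,6)
JLT L1: taken
R4=23-2=21
R4=M[8]=19
R3=23|19=23
R4=19|23=23
R2=8+4=12
R6=2+1=3
CMP R6, 6  (cmp 3,6)
JLT L1: taken
R4=23-3=20
R4=M[12]=-8
R3=23|(-8)=-1
R4=(-8)|(-1)=-1
R2=12+4=16
R6=3+1=4
CMP R6, 6  (cmp 4,6)
JLT L1: taken
R4=(-1)-4=-5
R4=M[16]=10
R3=(-1)|10=-1
R4=10|(-1)=-1
R2=16+4=20
R6=4+1=5
CMP R6, 6  (cmp 5,6)
JLT L1: taken
R4=(-1)-5=-6
R4=M[20]=0
R3=(-1)|0=-1
R4=0|(-1)=-1
R2=20+4=24
R6=5+1=6
CMP R6, 6  (cmp 6,6)
JLT L1: not taken
STORE R4, [4] → M[4]=-1
halt.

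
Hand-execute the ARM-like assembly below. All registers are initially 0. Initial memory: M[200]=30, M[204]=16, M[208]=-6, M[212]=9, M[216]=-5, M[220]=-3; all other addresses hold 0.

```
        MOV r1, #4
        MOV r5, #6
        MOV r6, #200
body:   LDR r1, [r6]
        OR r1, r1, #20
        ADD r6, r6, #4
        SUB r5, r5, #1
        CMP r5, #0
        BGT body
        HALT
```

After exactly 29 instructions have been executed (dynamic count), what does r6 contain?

r1=4
r5=6
r6=200
r1=M[200]=30
r1=30|20=30
r6=200+4=204
r5=6-1=5
CMP r5, #0  (cmp 5,0)
BGT body: taken
r1=M[204]=16
r1=16|20=20
r6=204+4=208
r5=5-1=4
CMP r5, #0  (cmp 4,0)
BGT body: taken
r1=M[208]=-6
r1=(-6)|20=-2
r6=208+4=212
r5=4-1=3
CMP r5, #0  (cmp 3,0)
BGT body: taken
r1=M[212]=9
r1=9|20=29
r6=212+4=216
r5=3-1=2
CMP r5, #0  (cmp 2,0)
BGT body: taken
r1=M[216]=-5
r1=(-5)|20=-1
After step 29: r6 = 216.

216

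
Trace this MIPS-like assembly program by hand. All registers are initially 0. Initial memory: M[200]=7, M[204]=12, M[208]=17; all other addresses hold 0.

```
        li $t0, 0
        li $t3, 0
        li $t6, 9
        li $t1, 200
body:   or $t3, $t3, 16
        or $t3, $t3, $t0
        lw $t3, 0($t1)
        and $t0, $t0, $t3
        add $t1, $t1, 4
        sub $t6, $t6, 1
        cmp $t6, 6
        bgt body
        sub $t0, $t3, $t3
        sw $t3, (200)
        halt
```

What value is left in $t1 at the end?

$t0=0
$t3=0
$t6=9
$t1=200
$t3=0|16=16
$t3=16|0=16
$t3=M[200]=7
$t0=0&7=0
$t1=200+4=204
$t6=9-1=8
cmp $t6, 6  (cmp 8,6)
bgt body: taken
$t3=7|16=23
$t3=23|0=23
$t3=M[204]=12
$t0=0&12=0
$t1=204+4=208
$t6=8-1=7
cmp $t6, 6  (cmp 7,6)
bgt body: taken
$t3=12|16=28
$t3=28|0=28
$t3=M[208]=17
$t0=0&17=0
$t1=208+4=212
$t6=7-1=6
cmp $t6, 6  (cmp 6,6)
bgt body: not taken
$t0=17-17=0
sw $t3, (200) → M[200]=17
halt.

212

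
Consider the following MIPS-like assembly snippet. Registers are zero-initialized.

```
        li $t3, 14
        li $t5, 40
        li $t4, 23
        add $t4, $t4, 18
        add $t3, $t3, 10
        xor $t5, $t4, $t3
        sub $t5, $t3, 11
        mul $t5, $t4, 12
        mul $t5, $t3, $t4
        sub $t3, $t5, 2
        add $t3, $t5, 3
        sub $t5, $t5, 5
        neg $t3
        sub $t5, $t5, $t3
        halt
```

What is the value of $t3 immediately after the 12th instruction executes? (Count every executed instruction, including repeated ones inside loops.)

987

after li $t3, 14: $t3=14
after li $t5, 40: $t5=40
after li $t4, 23: $t4=23
after add $t4, $t4, 18: $t4=23+18=41
after add $t3, $t3, 10: $t3=14+10=24
after xor $t5, $t4, $t3: $t5=41^24=49
after sub $t5, $t3, 11: $t5=24-11=13
after mul $t5, $t4, 12: $t5=41*12=492
after mul $t5, $t3, $t4: $t5=24*41=984
after sub $t3, $t5, 2: $t3=984-2=982
after add $t3, $t5, 3: $t3=984+3=987
after sub $t5, $t5, 5: $t5=984-5=979
After step 12: $t3 = 987.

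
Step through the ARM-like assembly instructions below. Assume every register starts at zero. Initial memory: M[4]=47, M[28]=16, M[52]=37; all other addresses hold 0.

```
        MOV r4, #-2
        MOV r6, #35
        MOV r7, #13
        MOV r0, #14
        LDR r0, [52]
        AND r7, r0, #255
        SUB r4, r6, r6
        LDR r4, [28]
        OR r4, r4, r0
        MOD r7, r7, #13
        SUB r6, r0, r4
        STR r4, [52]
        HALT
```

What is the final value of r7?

MOV r4, #-2 → r4=-2
MOV r6, #35 → r6=35
MOV r7, #13 → r7=13
MOV r0, #14 → r0=14
LDR r0, [52] → r0=M[52]=37
AND r7, r0, #255 → r7=37&255=37
SUB r4, r6, r6 → r4=35-35=0
LDR r4, [28] → r4=M[28]=16
OR r4, r4, r0 → r4=16|37=53
MOD r7, r7, #13 → r7=37%13=11
SUB r6, r0, r4 → r6=37-53=-16
STR r4, [52] → M[52]=53
halt.

11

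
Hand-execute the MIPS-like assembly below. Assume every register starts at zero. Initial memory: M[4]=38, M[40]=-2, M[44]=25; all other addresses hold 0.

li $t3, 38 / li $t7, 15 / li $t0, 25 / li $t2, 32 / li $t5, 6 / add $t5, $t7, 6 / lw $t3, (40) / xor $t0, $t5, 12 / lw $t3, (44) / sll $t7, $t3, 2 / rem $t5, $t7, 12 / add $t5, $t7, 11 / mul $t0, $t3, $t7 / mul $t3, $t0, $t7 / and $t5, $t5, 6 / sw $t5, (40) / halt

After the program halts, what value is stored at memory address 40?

6

after li $t3, 38: $t3=38
after li $t7, 15: $t7=15
after li $t0, 25: $t0=25
after li $t2, 32: $t2=32
after li $t5, 6: $t5=6
after add $t5, $t7, 6: $t5=15+6=21
after lw $t3, (40): $t3=M[40]=-2
after xor $t0, $t5, 12: $t0=21^12=25
after lw $t3, (44): $t3=M[44]=25
after sll $t7, $t3, 2: $t7=25<<2=100
after rem $t5, $t7, 12: $t5=100%12=4
after add $t5, $t7, 11: $t5=100+11=111
after mul $t0, $t3, $t7: $t0=25*100=2500
after mul $t3, $t0, $t7: $t3=2500*100=250000
after and $t5, $t5, 6: $t5=111&6=6
sw $t5, (40) → M[40]=6
halt.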